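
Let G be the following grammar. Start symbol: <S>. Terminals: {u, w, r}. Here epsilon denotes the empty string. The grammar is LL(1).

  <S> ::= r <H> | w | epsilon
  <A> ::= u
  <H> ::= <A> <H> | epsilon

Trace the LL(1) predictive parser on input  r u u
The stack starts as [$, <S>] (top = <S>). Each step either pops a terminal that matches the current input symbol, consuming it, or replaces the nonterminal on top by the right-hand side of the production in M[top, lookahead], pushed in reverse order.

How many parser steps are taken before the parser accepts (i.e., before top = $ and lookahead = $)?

9

step 1: stack=$ <S>  input=r u u $  — expand <S> ::= r <H>
step 2: stack=$ <H> r  input=r u u $  — match r
step 3: stack=$ <H>  input=u u $  — expand <H> ::= <A> <H>
step 4: stack=$ <H> <A>  input=u u $  — expand <A> ::= u
step 5: stack=$ <H> u  input=u u $  — match u
step 6: stack=$ <H>  input=u $  — expand <H> ::= <A> <H>
step 7: stack=$ <H> <A>  input=u $  — expand <A> ::= u
step 8: stack=$ <H> u  input=u $  — match u
step 9: stack=$ <H>  input=$  — expand <H> ::= epsilon
Accept reached after 9 steps.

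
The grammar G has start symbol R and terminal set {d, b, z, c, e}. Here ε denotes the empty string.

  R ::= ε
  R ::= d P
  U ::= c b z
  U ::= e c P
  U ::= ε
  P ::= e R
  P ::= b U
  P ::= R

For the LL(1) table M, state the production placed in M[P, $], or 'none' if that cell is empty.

P ::= R

FIRST(R) = {ε, d}
FIRST(U) = {ε, c, e}
FIRST(P) = {ε, b, d, e}  (via R)
FOLLOW(R) includes $ since R is the start symbol.
FOLLOW(R): in P::=e R, the suffix after R is empty, so FOLLOW(R) ⊇ FOLLOW(P) = {$}; in P::=R, the suffix after R is empty, so FOLLOW(R) ⊇ FOLLOW(P) = {$}. Thus FOLLOW(R) = {$}.
FOLLOW(U): in P::=b U, the suffix after U is empty, so FOLLOW(U) ⊇ FOLLOW(P) = {$}. Thus FOLLOW(U) = {$}.
FOLLOW(P): in R::=d P, the suffix after P is empty, so FOLLOW(P) ⊇ FOLLOW(R) = {$}; in U::=e c P, the suffix after P is empty, so FOLLOW(P) ⊇ FOLLOW(U) = {$}. Thus FOLLOW(P) = {$}.
For P ::= e R: FIRST(e R) = {e}, so it goes in M[P, t] for t ∈ {e}.
For P ::= b U: FIRST(b U) = {b}, so it goes in M[P, t] for t ∈ {b}.
For P ::= R: FIRST(R) = {ε, d}, so it goes in M[P, t] for t ∈ {d}; since ε ∈ FIRST, also for every t ∈ FOLLOW(P) = {$}.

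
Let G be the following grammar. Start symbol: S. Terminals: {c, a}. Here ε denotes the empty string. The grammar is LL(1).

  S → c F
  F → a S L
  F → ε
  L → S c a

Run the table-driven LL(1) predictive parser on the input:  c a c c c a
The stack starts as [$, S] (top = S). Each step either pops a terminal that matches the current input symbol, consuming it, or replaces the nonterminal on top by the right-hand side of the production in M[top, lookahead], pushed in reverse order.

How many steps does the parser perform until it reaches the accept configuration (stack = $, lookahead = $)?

      Stack      Input          Action
   1  $ S        c a c c c a $  expand S → c F
   2  $ F c      c a c c c a $  match c
   3  $ F        a c c c a $    expand F → a S L
   4  $ L S a    a c c c a $    match a
   5  $ L S      c c c a $      expand S → c F
   6  $ L F c    c c c a $      match c
   7  $ L F      c c a $        expand F → ε
   8  $ L        c c a $        expand L → S c a
   9  $ a c S    c c a $        expand S → c F
  10  $ a c F c  c c a $        match c
  11  $ a c F    c a $          expand F → ε
  12  $ a c      c a $          match c
  13  $ a        a $            match a
Accept reached after 13 steps.

13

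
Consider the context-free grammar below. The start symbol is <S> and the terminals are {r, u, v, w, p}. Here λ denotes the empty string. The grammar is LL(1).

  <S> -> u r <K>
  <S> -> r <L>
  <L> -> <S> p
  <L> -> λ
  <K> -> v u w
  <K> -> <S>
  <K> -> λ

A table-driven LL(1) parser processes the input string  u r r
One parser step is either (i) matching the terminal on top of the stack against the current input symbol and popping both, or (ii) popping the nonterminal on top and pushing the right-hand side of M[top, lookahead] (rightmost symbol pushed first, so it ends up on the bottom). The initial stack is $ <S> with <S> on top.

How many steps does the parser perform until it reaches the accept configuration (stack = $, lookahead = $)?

     Stack      Input    Action
  1  $ <S>      u r r $  expand <S> -> u r <K>
  2  $ <K> r u  u r r $  match u
  3  $ <K> r    r r $    match r
  4  $ <K>      r $      expand <K> -> <S>
  5  $ <S>      r $      expand <S> -> r <L>
  6  $ <L> r    r $      match r
  7  $ <L>      $        expand <L> -> λ
Accept reached after 7 steps.

7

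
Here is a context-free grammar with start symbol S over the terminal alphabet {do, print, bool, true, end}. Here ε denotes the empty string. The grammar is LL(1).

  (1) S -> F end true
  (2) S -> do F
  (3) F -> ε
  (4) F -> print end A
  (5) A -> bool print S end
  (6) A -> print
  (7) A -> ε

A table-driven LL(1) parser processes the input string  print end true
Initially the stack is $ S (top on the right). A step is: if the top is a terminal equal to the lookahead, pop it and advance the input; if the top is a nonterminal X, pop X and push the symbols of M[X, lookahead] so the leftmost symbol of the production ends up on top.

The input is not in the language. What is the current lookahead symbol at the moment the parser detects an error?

true

     Stack                   Input             Action
  1  $ S                     print end true $  expand S -> F end true
  2  $ true end F            print end true $  expand F -> print end A
  3  $ true end A end print  print end true $  match print
  4  $ true end A end        end true $        match end
  5  $ true end A            true $            error: M[A, true] is empty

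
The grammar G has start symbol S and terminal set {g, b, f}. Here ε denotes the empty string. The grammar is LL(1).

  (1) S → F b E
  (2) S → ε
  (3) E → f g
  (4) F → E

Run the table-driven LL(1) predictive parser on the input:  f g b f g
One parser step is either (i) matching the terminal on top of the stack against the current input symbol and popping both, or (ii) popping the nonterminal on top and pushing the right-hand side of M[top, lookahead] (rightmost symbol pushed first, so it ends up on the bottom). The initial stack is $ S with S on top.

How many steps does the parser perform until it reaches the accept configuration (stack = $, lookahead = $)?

     Stack      Input        Action
  1  $ S        f g b f g $  expand S → F b E
  2  $ E b F    f g b f g $  expand F → E
  3  $ E b E    f g b f g $  expand E → f g
  4  $ E b g f  f g b f g $  match f
  5  $ E b g    g b f g $    match g
  6  $ E b      b f g $      match b
  7  $ E        f g $        expand E → f g
  8  $ g f      f g $        match f
  9  $ g        g $          match g
Accept reached after 9 steps.

9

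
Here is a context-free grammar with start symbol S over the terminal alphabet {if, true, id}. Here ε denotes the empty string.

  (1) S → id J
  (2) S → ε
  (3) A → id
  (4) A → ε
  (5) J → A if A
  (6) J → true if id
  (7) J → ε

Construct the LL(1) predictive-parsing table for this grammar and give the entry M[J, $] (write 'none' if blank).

J → ε

FIRST(S) = {ε, id}
FIRST(A) = {ε, id}
FIRST(J) = {ε, id, if, true}  (via A if A)
FOLLOW(S) includes $ since S is the start symbol.
FOLLOW(S): S appears on no right-hand side. Thus FOLLOW(S) = {$}.
FOLLOW(J): in S→id J, the suffix after J is empty, so FOLLOW(J) ⊇ FOLLOW(S) = {$}. Thus FOLLOW(J) = {$}.
For J → A if A: FIRST(A if A) = {id, if}, so it goes in M[J, t] for t ∈ {id, if}.
For J → true if id: FIRST(true if id) = {true}, so it goes in M[J, t] for t ∈ {true}.
For J → ε: FIRST(ε) = {ε}, so it goes in M[J, t] for t ∈ {}; since ε ∈ FIRST, also for every t ∈ FOLLOW(J) = {$}.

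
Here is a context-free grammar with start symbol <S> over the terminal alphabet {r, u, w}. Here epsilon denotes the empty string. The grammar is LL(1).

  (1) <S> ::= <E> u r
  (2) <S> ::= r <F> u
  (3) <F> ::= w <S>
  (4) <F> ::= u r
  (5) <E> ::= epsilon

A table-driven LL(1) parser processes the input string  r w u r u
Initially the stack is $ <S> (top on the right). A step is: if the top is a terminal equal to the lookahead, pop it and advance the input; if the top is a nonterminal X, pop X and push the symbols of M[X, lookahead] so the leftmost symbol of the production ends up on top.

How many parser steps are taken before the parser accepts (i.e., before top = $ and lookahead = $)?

9

     Stack        Input        Action
  1  $ <S>        r w u r u $  expand <S> ::= r <F> u
  2  $ u <F> r    r w u r u $  match r
  3  $ u <F>      w u r u $    expand <F> ::= w <S>
  4  $ u <S> w    w u r u $    match w
  5  $ u <S>      u r u $      expand <S> ::= <E> u r
  6  $ u r u <E>  u r u $      expand <E> ::= epsilon
  7  $ u r u      u r u $      match u
  8  $ u r        r u $        match r
  9  $ u          u $          match u
Accept reached after 9 steps.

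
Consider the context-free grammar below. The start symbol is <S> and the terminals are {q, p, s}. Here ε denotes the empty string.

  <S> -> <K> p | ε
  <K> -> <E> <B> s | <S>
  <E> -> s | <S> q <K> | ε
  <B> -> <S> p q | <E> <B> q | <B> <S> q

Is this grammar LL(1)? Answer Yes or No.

FIRST(<S>) = {ε, p, q, s}
FIRST(<K>) = {ε, p, q, s}
FIRST(<E>) = {ε, p, q, s}
FIRST(<B>) = {p, q, s}
FOLLOW(<S>) = {$, p, q, s}
FOLLOW(<K>) = {p, q, s}
FOLLOW(<E>) = {p, q, s}
FOLLOW(<B>) = {p, q, s}
Cell M[<B>, p] receives both <B> -> <S> p q and <B> -> <E> <B> q and <B> -> <B> <S> q — the grammar is not LL(1).

No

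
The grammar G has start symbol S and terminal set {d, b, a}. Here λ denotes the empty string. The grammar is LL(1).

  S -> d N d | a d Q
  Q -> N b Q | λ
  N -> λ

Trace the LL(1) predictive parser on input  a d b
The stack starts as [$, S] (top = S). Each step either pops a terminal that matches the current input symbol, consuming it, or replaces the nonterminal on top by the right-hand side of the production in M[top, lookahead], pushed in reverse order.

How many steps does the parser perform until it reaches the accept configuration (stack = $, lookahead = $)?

step 1: stack=$ S  input=a d b $  — expand S -> a d Q
step 2: stack=$ Q d a  input=a d b $  — match a
step 3: stack=$ Q d  input=d b $  — match d
step 4: stack=$ Q  input=b $  — expand Q -> N b Q
step 5: stack=$ Q b N  input=b $  — expand N -> λ
step 6: stack=$ Q b  input=b $  — match b
step 7: stack=$ Q  input=$  — expand Q -> λ
Accept reached after 7 steps.

7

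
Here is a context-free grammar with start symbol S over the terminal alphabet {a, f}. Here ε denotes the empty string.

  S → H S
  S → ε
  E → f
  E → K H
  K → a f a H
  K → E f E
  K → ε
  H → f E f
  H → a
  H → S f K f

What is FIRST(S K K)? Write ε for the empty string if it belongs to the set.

{ε, a, f}

FIRST(S) = {ε, a, f}  (via H S)
FIRST(H) = {a, f}  (via S f K f)
FIRST(E) = {a, f}  (via K H)
FIRST(K) = {ε, a, f}  (via E f E)
FIRST(S K K): take FIRST of each symbol in turn, carrying on past any symbol whose FIRST contains ε; result {ε, a, f}.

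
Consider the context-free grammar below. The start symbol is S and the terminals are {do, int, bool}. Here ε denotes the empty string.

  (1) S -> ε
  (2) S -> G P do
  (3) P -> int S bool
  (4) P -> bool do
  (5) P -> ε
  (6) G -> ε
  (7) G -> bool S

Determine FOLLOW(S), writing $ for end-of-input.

{$, bool, do, int}

FIRST(P): from P->int S bool we get {int}; from P->bool do we get {bool}; from P->ε we get {ε}. So FIRST(P) = {ε, bool, int}.
FIRST(G): from G->ε we get {ε}; from G->bool S we get {bool}. So FIRST(G) = {ε, bool}.
FIRST(S): from S->ε we get {ε}; from S->G P do we get {bool, do, int}. So FIRST(S) = {ε, bool, do, int}.
FOLLOW(S) includes $ since S is the start symbol.
FOLLOW(P): in S->G P do, P is followed by do with FIRST {do}. Thus FOLLOW(P) = {do}.
FOLLOW(G): in S->G P do, G is followed by P do with FIRST {bool, do, int}. Thus FOLLOW(G) = {bool, do, int}.
FOLLOW(S): in P->int S bool, S is followed by bool with FIRST {bool}; in G->bool S, the suffix after S is empty, so FOLLOW(S) ⊇ FOLLOW(G) = {bool, do, int}. Thus FOLLOW(S) = {$, bool, do, int}.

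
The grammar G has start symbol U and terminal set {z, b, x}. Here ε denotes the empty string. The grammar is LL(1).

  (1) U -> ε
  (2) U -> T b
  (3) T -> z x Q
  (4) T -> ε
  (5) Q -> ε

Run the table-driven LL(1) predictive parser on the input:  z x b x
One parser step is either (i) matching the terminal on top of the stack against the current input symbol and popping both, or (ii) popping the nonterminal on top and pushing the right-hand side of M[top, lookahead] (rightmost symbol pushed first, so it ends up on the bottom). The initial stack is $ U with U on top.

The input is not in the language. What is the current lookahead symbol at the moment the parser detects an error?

x

     Stack      Input      Action
  1  $ U        z x b x $  expand U -> T b
  2  $ b T      z x b x $  expand T -> z x Q
  3  $ b Q x z  z x b x $  match z
  4  $ b Q x    x b x $    match x
  5  $ b Q      b x $      expand Q -> ε
  6  $ b        b x $      match b
  7  $          x $        error: stack empty but input remains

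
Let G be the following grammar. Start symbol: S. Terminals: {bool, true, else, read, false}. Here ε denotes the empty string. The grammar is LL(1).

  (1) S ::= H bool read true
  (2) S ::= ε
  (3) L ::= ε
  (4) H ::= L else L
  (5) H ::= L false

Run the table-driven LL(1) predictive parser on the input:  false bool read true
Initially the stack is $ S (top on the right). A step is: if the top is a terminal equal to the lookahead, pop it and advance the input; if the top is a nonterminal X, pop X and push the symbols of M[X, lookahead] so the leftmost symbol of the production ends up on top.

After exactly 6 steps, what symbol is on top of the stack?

step 1: stack=$ S  input=false bool read true $  — expand S ::= H bool read true
step 2: stack=$ true read bool H  input=false bool read true $  — expand H ::= L false
step 3: stack=$ true read bool false L  input=false bool read true $  — expand L ::= ε
step 4: stack=$ true read bool false  input=false bool read true $  — match false
step 5: stack=$ true read bool  input=bool read true $  — match bool
step 6: stack=$ true read  input=read true $  — match read
Stack after step 6: $ true (top = true).

true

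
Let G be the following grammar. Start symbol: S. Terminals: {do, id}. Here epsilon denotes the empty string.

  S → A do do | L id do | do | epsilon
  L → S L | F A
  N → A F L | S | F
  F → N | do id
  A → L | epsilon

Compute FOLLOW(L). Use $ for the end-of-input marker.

{do, id}

FIRST(S): from S→A do do we get {do, id}; from S→L id do we get {do, id}; from S→do we get {do}; from S→epsilon we get {epsilon}. So FIRST(S) = {epsilon, do, id}.
FIRST(L): from L→S L we get {epsilon, do, id}; from L→F A we get {epsilon, do, id}. So FIRST(L) = {epsilon, do, id}.
FIRST(A): from A→L we get {epsilon, do, id}; from A→epsilon we get {epsilon}. So FIRST(A) = {epsilon, do, id}.
FIRST(N): from N→A F L we get {epsilon, do, id}; from N→S we get {epsilon, do, id}; from N→F we get {epsilon, do, id}. So FIRST(N) = {epsilon, do, id}.
FIRST(F): from F→N we get {epsilon, do, id}; from F→do id we get {do}. So FIRST(F) = {epsilon, do, id}.
FOLLOW(S) includes $ since S is the start symbol.
FOLLOW(S): in L→S L, S is followed by L with FIRST {epsilon, do, id}; in L→S L, the suffix after S is nullable, so FOLLOW(S) ⊇ FOLLOW(L) = {do, id}; in N→S, the suffix after S is empty, so FOLLOW(S) ⊇ FOLLOW(N) = {do, id}. Thus FOLLOW(S) = {$, do, id}.
FOLLOW(L): in S→L id do, L is followed by id do with FIRST {id}; in L→S L, the suffix after L is empty (adds nothing new); in N→A F L, the suffix after L is empty, so FOLLOW(L) ⊇ FOLLOW(N) = {do, id}; in A→L, the suffix after L is empty, so FOLLOW(L) ⊇ FOLLOW(A) = {do, id}. Thus FOLLOW(L) = {do, id}.
FOLLOW(N): in F→N, the suffix after N is empty, so FOLLOW(N) ⊇ FOLLOW(F) = {do, id}. Thus FOLLOW(N) = {do, id}.
FOLLOW(F): in L→F A, F is followed by A with FIRST {epsilon, do, id}; in L→F A, the suffix after F is nullable, so FOLLOW(F) ⊇ FOLLOW(L) = {do, id}; in N→A F L, F is followed by L with FIRST {epsilon, do, id}; in N→A F L, the suffix after F is nullable, so FOLLOW(F) ⊇ FOLLOW(N) = {do, id}; in N→F, the suffix after F is empty, so FOLLOW(F) ⊇ FOLLOW(N) = {do, id}. Thus FOLLOW(F) = {do, id}.
FOLLOW(A): in S→A do do, A is followed by do do with FIRST {do}; in L→F A, the suffix after A is empty, so FOLLOW(A) ⊇ FOLLOW(L) = {do, id}; in N→A F L, A is followed by F L with FIRST {epsilon, do, id}; in N→A F L, the suffix after A is nullable, so FOLLOW(A) ⊇ FOLLOW(N) = {do, id}. Thus FOLLOW(A) = {do, id}.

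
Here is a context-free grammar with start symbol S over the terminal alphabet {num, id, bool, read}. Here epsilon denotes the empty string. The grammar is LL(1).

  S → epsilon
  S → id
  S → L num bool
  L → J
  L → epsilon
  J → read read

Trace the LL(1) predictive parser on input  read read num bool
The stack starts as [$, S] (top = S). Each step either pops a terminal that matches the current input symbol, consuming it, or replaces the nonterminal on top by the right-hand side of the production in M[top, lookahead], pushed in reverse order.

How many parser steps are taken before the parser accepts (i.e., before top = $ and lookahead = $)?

7

step 1: stack=$ S  input=read read num bool $  — expand S → L num bool
step 2: stack=$ bool num L  input=read read num bool $  — expand L → J
step 3: stack=$ bool num J  input=read read num bool $  — expand J → read read
step 4: stack=$ bool num read read  input=read read num bool $  — match read
step 5: stack=$ bool num read  input=read num bool $  — match read
step 6: stack=$ bool num  input=num bool $  — match num
step 7: stack=$ bool  input=bool $  — match bool
Accept reached after 7 steps.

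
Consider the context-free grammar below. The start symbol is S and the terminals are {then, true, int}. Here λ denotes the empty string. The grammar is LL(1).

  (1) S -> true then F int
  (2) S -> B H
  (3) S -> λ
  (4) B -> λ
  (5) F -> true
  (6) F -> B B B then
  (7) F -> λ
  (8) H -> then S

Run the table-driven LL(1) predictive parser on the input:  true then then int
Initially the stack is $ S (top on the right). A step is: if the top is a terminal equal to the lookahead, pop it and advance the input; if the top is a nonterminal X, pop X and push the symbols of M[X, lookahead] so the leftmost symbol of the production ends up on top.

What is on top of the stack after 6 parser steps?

step 1: stack=$ S  input=true then then int $  — expand S -> true then F int
step 2: stack=$ int F then true  input=true then then int $  — match true
step 3: stack=$ int F then  input=then then int $  — match then
step 4: stack=$ int F  input=then int $  — expand F -> B B B then
step 5: stack=$ int then B B B  input=then int $  — expand B -> λ
step 6: stack=$ int then B B  input=then int $  — expand B -> λ
Stack after step 6: $ int then B (top = B).

B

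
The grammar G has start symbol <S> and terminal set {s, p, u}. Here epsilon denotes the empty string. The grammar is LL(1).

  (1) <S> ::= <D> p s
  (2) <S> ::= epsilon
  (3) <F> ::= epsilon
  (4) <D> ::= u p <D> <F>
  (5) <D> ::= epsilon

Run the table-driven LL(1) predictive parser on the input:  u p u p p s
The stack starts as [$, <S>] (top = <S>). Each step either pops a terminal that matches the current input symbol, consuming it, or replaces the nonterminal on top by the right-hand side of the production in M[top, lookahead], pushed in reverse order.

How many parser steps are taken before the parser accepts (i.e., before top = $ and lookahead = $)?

      Stack                  Input          Action
   1  $ <S>                  u p u p p s $  expand <S> ::= <D> p s
   2  $ s p <D>              u p u p p s $  expand <D> ::= u p <D> <F>
   3  $ s p <F> <D> p u      u p u p p s $  match u
   4  $ s p <F> <D> p        p u p p s $    match p
   5  $ s p <F> <D>          u p p s $      expand <D> ::= u p <D> <F>
   6  $ s p <F> <F> <D> p u  u p p s $      match u
   7  $ s p <F> <F> <D> p    p p s $        match p
   8  $ s p <F> <F> <D>      p s $          expand <D> ::= epsilon
   9  $ s p <F> <F>          p s $          expand <F> ::= epsilon
  10  $ s p <F>              p s $          expand <F> ::= epsilon
  11  $ s p                  p s $          match p
  12  $ s                    s $            match s
Accept reached after 12 steps.

12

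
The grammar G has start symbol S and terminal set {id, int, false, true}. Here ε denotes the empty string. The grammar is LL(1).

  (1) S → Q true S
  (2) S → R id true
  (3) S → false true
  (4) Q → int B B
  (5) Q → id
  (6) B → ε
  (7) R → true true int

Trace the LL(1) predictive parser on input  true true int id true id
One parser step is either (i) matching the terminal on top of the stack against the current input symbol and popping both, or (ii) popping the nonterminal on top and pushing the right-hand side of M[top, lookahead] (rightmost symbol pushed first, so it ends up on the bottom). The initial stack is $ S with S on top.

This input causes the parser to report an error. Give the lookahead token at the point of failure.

id

step 1: stack=$ S  input=true true int id true id $  — expand S → R id true
step 2: stack=$ true id R  input=true true int id true id $  — expand R → true true int
step 3: stack=$ true id int true true  input=true true int id true id $  — match true
step 4: stack=$ true id int true  input=true int id true id $  — match true
step 5: stack=$ true id int  input=int id true id $  — match int
step 6: stack=$ true id  input=id true id $  — match id
step 7: stack=$ true  input=true id $  — match true
step 8: stack=$  input=id $  — error: stack empty but input remains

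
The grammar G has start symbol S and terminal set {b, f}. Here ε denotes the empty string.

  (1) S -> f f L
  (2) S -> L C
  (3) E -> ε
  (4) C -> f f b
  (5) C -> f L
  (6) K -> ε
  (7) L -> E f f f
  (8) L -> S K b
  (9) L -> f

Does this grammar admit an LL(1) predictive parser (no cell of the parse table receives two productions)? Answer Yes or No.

No

FIRST(S) = {f}
FIRST(E) = {ε}
FIRST(C) = {f}
FIRST(K) = {ε}
FIRST(L) = {f}
FOLLOW(S) = {$, b}
FOLLOW(E) = {f}
FOLLOW(C) = {$, b}
FOLLOW(K) = {b}
FOLLOW(L) = {$, b, f}
Cell M[C, f] receives both C -> f f b and C -> f L — the grammar is not LL(1).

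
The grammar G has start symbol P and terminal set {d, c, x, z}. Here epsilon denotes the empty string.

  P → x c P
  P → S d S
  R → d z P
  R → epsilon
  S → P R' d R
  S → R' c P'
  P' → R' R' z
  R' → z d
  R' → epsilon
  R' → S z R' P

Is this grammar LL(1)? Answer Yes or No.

FIRST(P) = {c, x, z}
FIRST(R) = {epsilon, d}
FIRST(S) = {c, x, z}
FIRST(P') = {c, x, z}
FIRST(R') = {epsilon, c, x, z}
FOLLOW(P) = {$, c, d, x, z}
FOLLOW(R) = {$, c, d, x, z}
FOLLOW(S) = {$, c, d, x, z}
FOLLOW(P') = {$, c, d, x, z}
FOLLOW(R') = {c, d, x, z}
Cell M[P, x] receives both P → x c P and P → S d S — the grammar is not LL(1).

No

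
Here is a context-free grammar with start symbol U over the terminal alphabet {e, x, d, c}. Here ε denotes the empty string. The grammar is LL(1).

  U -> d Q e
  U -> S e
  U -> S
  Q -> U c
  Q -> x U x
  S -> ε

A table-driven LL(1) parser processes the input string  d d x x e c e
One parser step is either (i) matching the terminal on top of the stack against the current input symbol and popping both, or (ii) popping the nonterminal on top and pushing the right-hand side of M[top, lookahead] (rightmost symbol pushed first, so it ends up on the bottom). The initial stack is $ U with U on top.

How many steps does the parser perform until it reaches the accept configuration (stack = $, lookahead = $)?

13

step 1: stack=$ U  input=d d x x e c e $  — expand U -> d Q e
step 2: stack=$ e Q d  input=d d x x e c e $  — match d
step 3: stack=$ e Q  input=d x x e c e $  — expand Q -> U c
step 4: stack=$ e c U  input=d x x e c e $  — expand U -> d Q e
step 5: stack=$ e c e Q d  input=d x x e c e $  — match d
step 6: stack=$ e c e Q  input=x x e c e $  — expand Q -> x U x
step 7: stack=$ e c e x U x  input=x x e c e $  — match x
step 8: stack=$ e c e x U  input=x e c e $  — expand U -> S
step 9: stack=$ e c e x S  input=x e c e $  — expand S -> ε
step 10: stack=$ e c e x  input=x e c e $  — match x
step 11: stack=$ e c e  input=e c e $  — match e
step 12: stack=$ e c  input=c e $  — match c
step 13: stack=$ e  input=e $  — match e
Accept reached after 13 steps.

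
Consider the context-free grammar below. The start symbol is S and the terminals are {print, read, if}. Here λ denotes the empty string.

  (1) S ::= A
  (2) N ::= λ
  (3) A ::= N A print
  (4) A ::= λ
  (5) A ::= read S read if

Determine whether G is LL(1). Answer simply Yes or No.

FIRST(S) = {λ, print, read}
FIRST(N) = {λ}
FIRST(A) = {λ, print, read}
FOLLOW(S) = {$, read}
FOLLOW(N) = {print, read}
FOLLOW(A) = {$, print, read}
Cell M[A, print] receives both A ::= N A print and A ::= λ — the grammar is not LL(1).

No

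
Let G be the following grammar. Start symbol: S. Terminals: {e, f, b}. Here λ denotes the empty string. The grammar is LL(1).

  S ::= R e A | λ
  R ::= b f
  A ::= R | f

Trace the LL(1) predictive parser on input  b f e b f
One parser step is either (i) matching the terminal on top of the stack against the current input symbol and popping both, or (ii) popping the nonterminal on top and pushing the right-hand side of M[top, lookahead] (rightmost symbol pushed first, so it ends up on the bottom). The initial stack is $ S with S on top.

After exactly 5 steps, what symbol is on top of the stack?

     Stack      Input        Action
  1  $ S        b f e b f $  expand S ::= R e A
  2  $ A e R    b f e b f $  expand R ::= b f
  3  $ A e f b  b f e b f $  match b
  4  $ A e f    f e b f $    match f
  5  $ A e      e b f $      match e
Stack after step 5: $ A (top = A).

A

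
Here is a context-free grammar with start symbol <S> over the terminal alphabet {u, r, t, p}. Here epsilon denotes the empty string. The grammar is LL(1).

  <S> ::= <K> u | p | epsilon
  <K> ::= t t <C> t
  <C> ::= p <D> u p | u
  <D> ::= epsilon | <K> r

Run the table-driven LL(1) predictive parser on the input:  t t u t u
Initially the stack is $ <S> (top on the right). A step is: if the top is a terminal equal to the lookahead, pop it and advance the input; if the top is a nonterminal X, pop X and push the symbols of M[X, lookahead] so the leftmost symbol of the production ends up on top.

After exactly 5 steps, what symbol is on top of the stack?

u

step 1: stack=$ <S>  input=t t u t u $  — expand <S> ::= <K> u
step 2: stack=$ u <K>  input=t t u t u $  — expand <K> ::= t t <C> t
step 3: stack=$ u t <C> t t  input=t t u t u $  — match t
step 4: stack=$ u t <C> t  input=t u t u $  — match t
step 5: stack=$ u t <C>  input=u t u $  — expand <C> ::= u
Stack after step 5: $ u t u (top = u).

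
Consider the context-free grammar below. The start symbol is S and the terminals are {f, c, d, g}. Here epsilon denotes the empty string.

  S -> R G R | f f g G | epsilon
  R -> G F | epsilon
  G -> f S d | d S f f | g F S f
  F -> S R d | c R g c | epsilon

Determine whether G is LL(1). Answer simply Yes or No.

No

FIRST(S) = {epsilon, d, f, g}
FIRST(R) = {epsilon, d, f, g}
FIRST(G) = {d, f, g}
FIRST(F) = {epsilon, c, d, f, g}
FOLLOW(S) = {$, d, f, g}
FOLLOW(R) = {$, d, f, g}
FOLLOW(G) = {$, c, d, f, g}
FOLLOW(F) = {$, d, f, g}
Cell M[F, d] receives both F -> S R d and F -> epsilon — the grammar is not LL(1).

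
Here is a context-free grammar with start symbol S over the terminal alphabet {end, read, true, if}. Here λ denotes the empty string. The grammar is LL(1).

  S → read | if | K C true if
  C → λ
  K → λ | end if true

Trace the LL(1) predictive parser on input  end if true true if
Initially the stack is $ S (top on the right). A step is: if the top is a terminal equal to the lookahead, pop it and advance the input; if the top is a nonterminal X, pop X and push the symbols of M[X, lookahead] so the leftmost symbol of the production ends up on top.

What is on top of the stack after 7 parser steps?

if

     Stack                    Input                  Action
  1  $ S                      end if true true if $  expand S → K C true if
  2  $ if true C K            end if true true if $  expand K → end if true
  3  $ if true C true if end  end if true true if $  match end
  4  $ if true C true if      if true true if $      match if
  5  $ if true C true         true true if $         match true
  6  $ if true C              true if $              expand C → λ
  7  $ if true                true if $              match true
Stack after step 7: $ if (top = if).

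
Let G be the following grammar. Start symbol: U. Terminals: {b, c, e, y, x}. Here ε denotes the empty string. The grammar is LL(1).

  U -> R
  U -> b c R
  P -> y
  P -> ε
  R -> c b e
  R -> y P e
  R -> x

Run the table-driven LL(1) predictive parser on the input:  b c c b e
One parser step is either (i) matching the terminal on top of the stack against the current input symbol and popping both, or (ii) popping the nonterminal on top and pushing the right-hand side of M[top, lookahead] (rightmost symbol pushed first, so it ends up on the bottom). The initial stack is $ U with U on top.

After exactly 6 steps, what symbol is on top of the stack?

e

step 1: stack=$ U  input=b c c b e $  — expand U -> b c R
step 2: stack=$ R c b  input=b c c b e $  — match b
step 3: stack=$ R c  input=c c b e $  — match c
step 4: stack=$ R  input=c b e $  — expand R -> c b e
step 5: stack=$ e b c  input=c b e $  — match c
step 6: stack=$ e b  input=b e $  — match b
Stack after step 6: $ e (top = e).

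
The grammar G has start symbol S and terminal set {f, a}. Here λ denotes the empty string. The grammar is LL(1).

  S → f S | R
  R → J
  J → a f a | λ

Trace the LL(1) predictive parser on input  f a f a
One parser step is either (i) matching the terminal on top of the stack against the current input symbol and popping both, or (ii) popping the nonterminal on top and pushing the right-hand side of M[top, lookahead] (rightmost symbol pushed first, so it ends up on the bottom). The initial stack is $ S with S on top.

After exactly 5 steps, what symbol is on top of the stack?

a

step 1: stack=$ S  input=f a f a $  — expand S → f S
step 2: stack=$ S f  input=f a f a $  — match f
step 3: stack=$ S  input=a f a $  — expand S → R
step 4: stack=$ R  input=a f a $  — expand R → J
step 5: stack=$ J  input=a f a $  — expand J → a f a
Stack after step 5: $ a f a (top = a).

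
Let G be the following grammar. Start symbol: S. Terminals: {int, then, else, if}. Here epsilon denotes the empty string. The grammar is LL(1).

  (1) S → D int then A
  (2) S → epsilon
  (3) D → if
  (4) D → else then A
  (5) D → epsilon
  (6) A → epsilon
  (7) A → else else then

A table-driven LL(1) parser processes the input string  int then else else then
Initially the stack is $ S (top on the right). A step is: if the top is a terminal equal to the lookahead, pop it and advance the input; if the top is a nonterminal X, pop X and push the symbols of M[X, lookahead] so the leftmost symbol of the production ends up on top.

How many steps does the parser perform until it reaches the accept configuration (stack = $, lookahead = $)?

step 1: stack=$ S  input=int then else else then $  — expand S → D int then A
step 2: stack=$ A then int D  input=int then else else then $  — expand D → epsilon
step 3: stack=$ A then int  input=int then else else then $  — match int
step 4: stack=$ A then  input=then else else then $  — match then
step 5: stack=$ A  input=else else then $  — expand A → else else then
step 6: stack=$ then else else  input=else else then $  — match else
step 7: stack=$ then else  input=else then $  — match else
step 8: stack=$ then  input=then $  — match then
Accept reached after 8 steps.

8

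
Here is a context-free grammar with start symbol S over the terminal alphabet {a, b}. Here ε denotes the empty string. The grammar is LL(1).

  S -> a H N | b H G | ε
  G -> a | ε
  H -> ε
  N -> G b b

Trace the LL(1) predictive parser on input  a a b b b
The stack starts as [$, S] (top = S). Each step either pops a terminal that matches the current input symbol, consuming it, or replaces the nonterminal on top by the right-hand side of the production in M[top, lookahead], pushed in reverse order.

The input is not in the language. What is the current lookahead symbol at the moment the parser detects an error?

     Stack    Input        Action
  1  $ S      a a b b b $  expand S -> a H N
  2  $ N H a  a a b b b $  match a
  3  $ N H    a b b b $    expand H -> ε
  4  $ N      a b b b $    expand N -> G b b
  5  $ b b G  a b b b $    expand G -> a
  6  $ b b a  a b b b $    match a
  7  $ b b    b b b $      match b
  8  $ b      b b $        match b
  9  $        b $          error: stack empty but input remains

b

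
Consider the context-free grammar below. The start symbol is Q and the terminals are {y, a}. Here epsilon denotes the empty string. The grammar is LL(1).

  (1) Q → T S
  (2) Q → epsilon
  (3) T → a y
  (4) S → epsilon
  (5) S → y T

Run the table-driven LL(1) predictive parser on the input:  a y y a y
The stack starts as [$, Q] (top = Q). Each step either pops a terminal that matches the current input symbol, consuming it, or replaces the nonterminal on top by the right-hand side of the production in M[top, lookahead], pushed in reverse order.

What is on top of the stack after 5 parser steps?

y

step 1: stack=$ Q  input=a y y a y $  — expand Q → T S
step 2: stack=$ S T  input=a y y a y $  — expand T → a y
step 3: stack=$ S y a  input=a y y a y $  — match a
step 4: stack=$ S y  input=y y a y $  — match y
step 5: stack=$ S  input=y a y $  — expand S → y T
Stack after step 5: $ T y (top = y).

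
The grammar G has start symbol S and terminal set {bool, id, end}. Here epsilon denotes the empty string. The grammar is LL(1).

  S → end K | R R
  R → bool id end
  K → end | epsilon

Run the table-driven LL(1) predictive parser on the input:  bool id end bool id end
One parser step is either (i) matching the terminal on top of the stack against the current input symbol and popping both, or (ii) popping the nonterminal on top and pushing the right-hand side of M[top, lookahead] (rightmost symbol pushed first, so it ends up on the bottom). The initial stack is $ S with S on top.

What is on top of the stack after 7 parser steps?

     Stack            Input                      Action
  1  $ S              bool id end bool id end $  expand S → R R
  2  $ R R            bool id end bool id end $  expand R → bool id end
  3  $ R end id bool  bool id end bool id end $  match bool
  4  $ R end id       id end bool id end $       match id
  5  $ R end          end bool id end $          match end
  6  $ R              bool id end $              expand R → bool id end
  7  $ end id bool    bool id end $              match bool
Stack after step 7: $ end id (top = id).

id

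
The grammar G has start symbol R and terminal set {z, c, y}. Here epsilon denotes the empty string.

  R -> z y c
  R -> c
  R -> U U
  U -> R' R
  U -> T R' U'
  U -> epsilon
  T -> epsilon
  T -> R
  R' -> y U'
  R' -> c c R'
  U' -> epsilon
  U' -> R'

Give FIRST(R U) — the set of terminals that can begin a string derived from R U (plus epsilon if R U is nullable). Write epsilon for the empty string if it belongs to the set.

FIRST(R') = {c, y}
FIRST(U') = {epsilon, c, y}  (via R')
FIRST(R) = {epsilon, c, y, z}  (via U U)
FIRST(T) = {epsilon, c, y, z}  (via R)
FIRST(U) = {epsilon, c, y, z}  (via R' R, T R' U')
FIRST(R U): take FIRST of each symbol in turn, carrying on past any symbol whose FIRST contains epsilon; result {epsilon, c, y, z}.

{epsilon, c, y, z}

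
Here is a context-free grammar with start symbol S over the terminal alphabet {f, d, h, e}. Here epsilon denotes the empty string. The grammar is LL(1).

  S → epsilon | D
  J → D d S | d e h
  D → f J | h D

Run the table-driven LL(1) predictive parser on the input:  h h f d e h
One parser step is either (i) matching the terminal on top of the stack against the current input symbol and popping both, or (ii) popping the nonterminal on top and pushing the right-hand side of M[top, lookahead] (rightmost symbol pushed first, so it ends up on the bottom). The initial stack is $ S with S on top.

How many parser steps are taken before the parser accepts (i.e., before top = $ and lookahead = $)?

11

      Stack    Input          Action
   1  $ S      h h f d e h $  expand S → D
   2  $ D      h h f d e h $  expand D → h D
   3  $ D h    h h f d e h $  match h
   4  $ D      h f d e h $    expand D → h D
   5  $ D h    h f d e h $    match h
   6  $ D      f d e h $      expand D → f J
   7  $ J f    f d e h $      match f
   8  $ J      d e h $        expand J → d e h
   9  $ h e d  d e h $        match d
  10  $ h e    e h $          match e
  11  $ h      h $            match h
Accept reached after 11 steps.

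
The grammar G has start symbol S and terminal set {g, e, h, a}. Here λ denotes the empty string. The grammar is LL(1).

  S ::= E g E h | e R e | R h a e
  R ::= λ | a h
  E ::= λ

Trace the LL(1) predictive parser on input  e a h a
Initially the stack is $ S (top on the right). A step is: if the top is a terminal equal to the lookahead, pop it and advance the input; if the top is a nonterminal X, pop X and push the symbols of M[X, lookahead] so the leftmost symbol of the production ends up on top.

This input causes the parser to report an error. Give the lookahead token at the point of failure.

step 1: stack=$ S  input=e a h a $  — expand S ::= e R e
step 2: stack=$ e R e  input=e a h a $  — match e
step 3: stack=$ e R  input=a h a $  — expand R ::= a h
step 4: stack=$ e h a  input=a h a $  — match a
step 5: stack=$ e h  input=h a $  — match h
step 6: stack=$ e  input=a $  — error: top is terminal e but lookahead is a

a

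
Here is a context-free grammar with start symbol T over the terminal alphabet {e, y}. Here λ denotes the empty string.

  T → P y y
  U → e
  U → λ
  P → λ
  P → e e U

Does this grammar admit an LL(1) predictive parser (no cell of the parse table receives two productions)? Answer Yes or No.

Yes

FIRST(T) = {e, y}
FIRST(U) = {λ, e}
FIRST(P) = {λ, e}
FOLLOW(T) = {$}
FOLLOW(U) = {y}
FOLLOW(P) = {y}
Each cell of M receives at most one production.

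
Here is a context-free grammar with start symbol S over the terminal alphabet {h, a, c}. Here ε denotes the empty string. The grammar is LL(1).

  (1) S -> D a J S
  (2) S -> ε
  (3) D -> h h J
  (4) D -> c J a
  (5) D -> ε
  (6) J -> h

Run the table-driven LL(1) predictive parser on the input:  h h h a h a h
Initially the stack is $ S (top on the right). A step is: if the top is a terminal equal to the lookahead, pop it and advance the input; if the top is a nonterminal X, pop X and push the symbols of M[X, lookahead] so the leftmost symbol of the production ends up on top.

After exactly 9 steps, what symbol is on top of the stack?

step 1: stack=$ S  input=h h h a h a h $  — expand S -> D a J S
step 2: stack=$ S J a D  input=h h h a h a h $  — expand D -> h h J
step 3: stack=$ S J a J h h  input=h h h a h a h $  — match h
step 4: stack=$ S J a J h  input=h h a h a h $  — match h
step 5: stack=$ S J a J  input=h a h a h $  — expand J -> h
step 6: stack=$ S J a h  input=h a h a h $  — match h
step 7: stack=$ S J a  input=a h a h $  — match a
step 8: stack=$ S J  input=h a h $  — expand J -> h
step 9: stack=$ S h  input=h a h $  — match h
Stack after step 9: $ S (top = S).

S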